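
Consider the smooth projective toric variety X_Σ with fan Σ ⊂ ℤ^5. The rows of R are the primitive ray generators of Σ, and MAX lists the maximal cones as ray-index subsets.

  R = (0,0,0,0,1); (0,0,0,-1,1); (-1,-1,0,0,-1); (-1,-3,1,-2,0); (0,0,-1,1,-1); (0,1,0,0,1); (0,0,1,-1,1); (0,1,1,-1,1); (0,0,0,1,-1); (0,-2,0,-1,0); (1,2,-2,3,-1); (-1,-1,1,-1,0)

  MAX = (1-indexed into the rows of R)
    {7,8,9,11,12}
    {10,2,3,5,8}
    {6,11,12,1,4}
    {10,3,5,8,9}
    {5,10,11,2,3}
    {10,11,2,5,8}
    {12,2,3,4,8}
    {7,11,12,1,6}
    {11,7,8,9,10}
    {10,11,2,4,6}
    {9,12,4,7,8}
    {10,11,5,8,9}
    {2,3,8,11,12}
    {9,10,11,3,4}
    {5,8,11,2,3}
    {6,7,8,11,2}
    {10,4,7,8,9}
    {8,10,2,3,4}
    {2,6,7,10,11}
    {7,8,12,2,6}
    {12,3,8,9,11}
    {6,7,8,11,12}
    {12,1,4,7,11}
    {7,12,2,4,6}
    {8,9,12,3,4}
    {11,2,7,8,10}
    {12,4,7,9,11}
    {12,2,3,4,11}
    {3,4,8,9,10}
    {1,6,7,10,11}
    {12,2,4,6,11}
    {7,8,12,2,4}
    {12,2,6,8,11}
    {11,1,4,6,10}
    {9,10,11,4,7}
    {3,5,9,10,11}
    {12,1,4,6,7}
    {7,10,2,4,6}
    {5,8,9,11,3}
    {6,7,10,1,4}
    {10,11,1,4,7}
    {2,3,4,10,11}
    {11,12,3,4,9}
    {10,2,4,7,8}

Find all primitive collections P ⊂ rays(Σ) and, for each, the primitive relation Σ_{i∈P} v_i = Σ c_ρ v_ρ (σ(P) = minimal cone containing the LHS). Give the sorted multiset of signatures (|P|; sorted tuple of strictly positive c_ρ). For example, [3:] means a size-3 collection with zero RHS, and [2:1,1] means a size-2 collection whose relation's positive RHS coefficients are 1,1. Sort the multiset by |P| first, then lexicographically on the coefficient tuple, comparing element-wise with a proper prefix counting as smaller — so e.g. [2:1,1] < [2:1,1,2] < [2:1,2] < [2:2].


The 21 primitive collections of Σ (r=12, n=5):

  {2,9}:  v_{2} + v_{9} = 0  →  sig = [2:]
  {5,7}:  v_{5} + v_{7} = 0  →  sig = [2:]
  {3,7}:  v_{3} + v_{7} = v_{12}  →  sig = [2:1]
  {5,12}:  v_{5} + v_{12} = v_{3}  →  sig = [2:1]
  {10,12}:  v_{10} + v_{12} = v_{4}  →  sig = [2:1]
  {1,8}:  v_{1} + v_{8} = v_{6} + v_{7}  →  sig = [2:1,1]
  {4,5}:  v_{4} + v_{5} = v_{3} + v_{10}  →  sig = [2:1,1]
  {1,5}:  v_{1} + v_{5} = v_{4} + v_{6} + v_{11}  →  sig = [2:1,1,1]
  {5,6}:  v_{5} + v_{6} = v_{2} + v_{11} + v_{12}  →  sig = [2:1,1,1]
  {6,9}:  v_{6} + v_{9} = v_{7} + v_{11} + v_{12}  →  sig = [2:1,1,1]
  {1,3}:  v_{1} + v_{3} = v_{4} + v_{6} + v_{11} + v_{12}  →  sig = [2:1,1,1,1]
  {3,6}:  v_{3} + v_{6} = v_{2} + v_{11} + 2·v_{12}  →  sig = [2:1,1,2]
  {1,9}:  v_{1} + v_{9} = v_{4} + 2·v_{7} + 2·v_{11} + v_{12}  →  sig = [2:1,1,2,2]
  {1,2}:  v_{1} + v_{2} = 2·v_{6} + v_{10}  →  sig = [2:1,2]
  {4,8,11}:  v_{4} + v_{8} + v_{11} = 0  →  sig = [3:]
  {6,8,10}:  v_{6} + v_{8} + v_{10} = v_{2} + v_{7}  →  sig = [3:1,1]
  {4,6,8}:  v_{4} + v_{6} + v_{8} = v_{2} + v_{7} + v_{12}  →  sig = [3:1,1,1]
  {2,7,11,12}:  v_{2} + v_{7} + v_{11} + v_{12} = v_{6}  →  sig = [4:1]
  {3,8,10,11}:  v_{3} + v_{8} + v_{10} + v_{11} = v_{5}  →  sig = [4:1]
  {4,6,7,11}:  v_{4} + v_{6} + v_{7} + v_{11} = v_{1}  →  sig = [4:1]
  {2,4,7,11}:  v_{2} + v_{4} + v_{7} + v_{11} = v_{6} + v_{10}  →  sig = [4:1,1]

Hence PRS(X_Σ) =
    [2:]
    [2:]
    [2:1]
    [2:1]
    [2:1]
    [2:1,1]
    [2:1,1]
    [2:1,1,1]
    [2:1,1,1]
    [2:1,1,1]
    [2:1,1,1,1]
    [2:1,1,2]
    [2:1,1,2,2]
    [2:1,2]
    [3:]
    [3:1,1]
    [3:1,1,1]
    [4:1]
    [4:1]
    [4:1]
    [4:1,1]


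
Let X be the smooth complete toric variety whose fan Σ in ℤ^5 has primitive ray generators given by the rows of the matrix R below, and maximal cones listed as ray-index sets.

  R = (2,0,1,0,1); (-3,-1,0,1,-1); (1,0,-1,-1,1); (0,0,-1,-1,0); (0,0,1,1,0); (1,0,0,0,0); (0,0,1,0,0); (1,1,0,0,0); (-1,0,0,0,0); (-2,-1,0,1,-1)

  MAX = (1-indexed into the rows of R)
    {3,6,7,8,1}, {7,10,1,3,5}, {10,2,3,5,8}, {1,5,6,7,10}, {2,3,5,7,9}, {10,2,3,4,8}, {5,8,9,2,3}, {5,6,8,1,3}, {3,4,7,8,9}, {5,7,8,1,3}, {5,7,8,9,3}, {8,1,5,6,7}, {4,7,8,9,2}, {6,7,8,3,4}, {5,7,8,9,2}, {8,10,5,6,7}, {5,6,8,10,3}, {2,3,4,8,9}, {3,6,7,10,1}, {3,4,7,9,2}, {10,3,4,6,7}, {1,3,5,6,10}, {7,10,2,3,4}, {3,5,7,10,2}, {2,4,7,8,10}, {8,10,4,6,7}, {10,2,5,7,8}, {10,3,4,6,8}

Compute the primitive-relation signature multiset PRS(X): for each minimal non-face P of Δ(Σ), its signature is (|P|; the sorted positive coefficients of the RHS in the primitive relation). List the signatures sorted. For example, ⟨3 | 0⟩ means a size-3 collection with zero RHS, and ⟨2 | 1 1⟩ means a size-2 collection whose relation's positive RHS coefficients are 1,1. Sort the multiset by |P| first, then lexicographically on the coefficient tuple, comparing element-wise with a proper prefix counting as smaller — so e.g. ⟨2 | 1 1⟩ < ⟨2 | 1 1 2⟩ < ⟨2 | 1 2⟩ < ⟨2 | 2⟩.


Σ has 11 primitive collections:

  • {4,5}:  v_{4} + v_{5} = 0  so sig = ⟨2 | 0⟩
  • {6,9}:  v_{6} + v_{9} = 0  so sig = ⟨2 | 0⟩
  • {2,6}:  v_{2} + v_{6} = v_{10}  so sig = ⟨2 | 1⟩
  • {9,10}:  v_{9} + v_{10} = v_{2}  so sig = ⟨2 | 1⟩
  • {1,4}:  v_{1} + v_{4} = v_{3} + v_{6} + v_{7}  so sig = ⟨2 | 1 1 1⟩
  • {1,9}:  v_{1} + v_{9} = v_{3} + v_{5} + v_{7}  so sig = ⟨2 | 1 1 1⟩
  • {1,2}:  v_{1} + v_{2} = v_{3} + v_{5} + v_{7} + v_{10}  so sig = ⟨2 | 1 1 1 1⟩
  • {1,8,10}:  v_{1} + v_{8} + v_{10} = v_{5} + v_{6}  so sig = ⟨3 | 1 1⟩
  • {3,7,8,10}:  v_{3} + v_{7} + v_{8} + v_{10} = 0  so sig = ⟨4 | 0⟩
  • {2,3,7,8}:  v_{2} + v_{3} + v_{7} + v_{8} = v_{9}  so sig = ⟨4 | 1⟩
  • {3,5,6,7}:  v_{3} + v_{5} + v_{6} + v_{7} = v_{1}  so sig = ⟨4 | 1⟩

Hence PRS(X_Σ) =
    ⟨2 | 0⟩
    ⟨2 | 0⟩
    ⟨2 | 1⟩
    ⟨2 | 1⟩
    ⟨2 | 1 1 1⟩
    ⟨2 | 1 1 1⟩
    ⟨2 | 1 1 1 1⟩
    ⟨3 | 1 1⟩
    ⟨4 | 0⟩
    ⟨4 | 1⟩
    ⟨4 | 1⟩


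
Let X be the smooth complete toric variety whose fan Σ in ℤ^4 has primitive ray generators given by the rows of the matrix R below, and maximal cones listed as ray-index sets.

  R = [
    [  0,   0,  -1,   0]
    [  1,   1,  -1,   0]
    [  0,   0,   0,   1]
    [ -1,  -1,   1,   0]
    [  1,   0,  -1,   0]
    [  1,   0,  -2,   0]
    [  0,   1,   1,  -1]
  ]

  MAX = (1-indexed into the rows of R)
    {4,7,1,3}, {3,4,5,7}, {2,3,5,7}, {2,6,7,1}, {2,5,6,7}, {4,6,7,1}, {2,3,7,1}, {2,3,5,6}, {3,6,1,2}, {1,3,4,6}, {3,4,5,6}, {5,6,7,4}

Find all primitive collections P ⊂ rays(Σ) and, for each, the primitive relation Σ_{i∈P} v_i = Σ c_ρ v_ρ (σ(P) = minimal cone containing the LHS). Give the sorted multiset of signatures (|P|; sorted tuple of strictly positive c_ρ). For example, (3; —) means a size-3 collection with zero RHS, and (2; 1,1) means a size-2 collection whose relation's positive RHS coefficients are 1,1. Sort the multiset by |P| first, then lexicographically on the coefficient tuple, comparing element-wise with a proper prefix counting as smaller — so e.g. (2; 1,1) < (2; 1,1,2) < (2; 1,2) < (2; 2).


Δ(Σ) — 7 vertices, 3 min non-faces:

  P = {2,4}:  v_{2} + v_{4} = 0  ⇒ sig = (2; —)
  P = {1,5}:  v_{1} + v_{5} = v_{6}  ⇒ sig = (2; 1)
  P = {3,6,7}:  v_{3} + v_{6} + v_{7} = v_{2}  ⇒ sig = (3; 1)

Signatures (|P|; sorted positive RHS coefficients), sorted:
    (2; —)
    (2; 1)
    (3; 1)


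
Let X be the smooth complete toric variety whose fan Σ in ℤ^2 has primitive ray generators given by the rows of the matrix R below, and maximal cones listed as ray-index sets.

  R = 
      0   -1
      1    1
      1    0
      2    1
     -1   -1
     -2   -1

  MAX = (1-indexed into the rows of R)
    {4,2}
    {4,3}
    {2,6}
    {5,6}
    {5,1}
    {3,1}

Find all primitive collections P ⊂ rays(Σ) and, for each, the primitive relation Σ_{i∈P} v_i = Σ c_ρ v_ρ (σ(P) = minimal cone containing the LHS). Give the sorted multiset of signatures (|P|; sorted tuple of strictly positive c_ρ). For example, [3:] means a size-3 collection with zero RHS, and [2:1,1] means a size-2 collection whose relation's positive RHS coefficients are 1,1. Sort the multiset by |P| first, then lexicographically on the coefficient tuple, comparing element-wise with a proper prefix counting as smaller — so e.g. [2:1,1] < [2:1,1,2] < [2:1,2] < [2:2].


Primitive collections (9):

  P={2,5}:  v_{2} + v_{5} = 0  →  sig = [2:]
  P={4,6}:  v_{4} + v_{6} = 0  →  sig = [2:]
  P={1,2}:  v_{1} + v_{2} = v_{3}  →  sig = [2:1]
  P={2,3}:  v_{2} + v_{3} = v_{4}  →  sig = [2:1]
  P={3,5}:  v_{3} + v_{5} = v_{1}  →  sig = [2:1]
  P={3,6}:  v_{3} + v_{6} = v_{5}  →  sig = [2:1]
  P={4,5}:  v_{4} + v_{5} = v_{3}  →  sig = [2:1]
  P={1,4}:  v_{1} + v_{4} = 2·v_{3}  →  sig = [2:2]
  P={1,6}:  v_{1} + v_{6} = 2·v_{5}  →  sig = [2:2]

Signatures (|P|; sorted positive RHS coefficients), sorted:
    |P|=2: 9 collections, coeffs (), (), (1), (1), (1), (1), (1), (2), (2)


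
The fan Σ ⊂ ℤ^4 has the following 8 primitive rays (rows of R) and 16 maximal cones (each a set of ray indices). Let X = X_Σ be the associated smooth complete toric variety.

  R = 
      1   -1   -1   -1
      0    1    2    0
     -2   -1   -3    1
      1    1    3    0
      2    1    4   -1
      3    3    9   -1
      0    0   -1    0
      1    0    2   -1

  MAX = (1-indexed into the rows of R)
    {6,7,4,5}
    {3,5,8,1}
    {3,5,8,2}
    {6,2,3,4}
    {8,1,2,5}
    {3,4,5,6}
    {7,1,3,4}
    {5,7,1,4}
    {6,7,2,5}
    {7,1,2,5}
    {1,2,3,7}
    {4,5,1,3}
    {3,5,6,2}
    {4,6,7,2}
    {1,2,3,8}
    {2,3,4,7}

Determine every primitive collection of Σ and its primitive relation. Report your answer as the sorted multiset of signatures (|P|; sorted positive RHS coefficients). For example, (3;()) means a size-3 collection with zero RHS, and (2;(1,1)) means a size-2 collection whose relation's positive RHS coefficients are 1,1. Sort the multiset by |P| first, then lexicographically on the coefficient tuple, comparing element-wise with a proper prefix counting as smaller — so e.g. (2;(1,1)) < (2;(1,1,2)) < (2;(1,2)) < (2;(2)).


Primitive collections (9):

  P = {7,8}:  v_{7} + v_{8} = v_{1} + v_{2}  so sig = (2;(1,1))
  P = {6,8}:  v_{6} + v_{8} = v_{2} + v_{3} + 3·v_{5}  so sig = (2;(1,1,3))
  P = {4,8}:  v_{4} + v_{8} = v_{3} + 2·v_{5}  so sig = (2;(1,2))
  P = {1,6}:  v_{1} + v_{6} = 2·v_{5}  so sig = (2;(2))
  P = {3,5,7}:  v_{3} + v_{5} + v_{7} = 0  so sig = (3;())
  P = {1,2,4}:  v_{1} + v_{2} + v_{4} = v_{5}  so sig = (3;(1))
  P = {2,4,5}:  v_{2} + v_{4} + v_{5} = v_{6}  so sig = (3;(1))
  P = {3,6,7}:  v_{3} + v_{6} + v_{7} = v_{2} + v_{4}  so sig = (3;(1,1))
  P = {1,2,3,5}:  v_{1} + v_{2} + v_{3} + v_{5} = v_{8}  so sig = (4;(1))

Signatures (|P|; sorted positive RHS coefficients), sorted:
    |P|=2: 4 collections, coeffs (1,1), (1,1,3), (1,2), (2)
    |P|=3: 4 collections, coeffs (), (1), (1), (1,1)
    |P|=4: 1 collection, coeffs (1)


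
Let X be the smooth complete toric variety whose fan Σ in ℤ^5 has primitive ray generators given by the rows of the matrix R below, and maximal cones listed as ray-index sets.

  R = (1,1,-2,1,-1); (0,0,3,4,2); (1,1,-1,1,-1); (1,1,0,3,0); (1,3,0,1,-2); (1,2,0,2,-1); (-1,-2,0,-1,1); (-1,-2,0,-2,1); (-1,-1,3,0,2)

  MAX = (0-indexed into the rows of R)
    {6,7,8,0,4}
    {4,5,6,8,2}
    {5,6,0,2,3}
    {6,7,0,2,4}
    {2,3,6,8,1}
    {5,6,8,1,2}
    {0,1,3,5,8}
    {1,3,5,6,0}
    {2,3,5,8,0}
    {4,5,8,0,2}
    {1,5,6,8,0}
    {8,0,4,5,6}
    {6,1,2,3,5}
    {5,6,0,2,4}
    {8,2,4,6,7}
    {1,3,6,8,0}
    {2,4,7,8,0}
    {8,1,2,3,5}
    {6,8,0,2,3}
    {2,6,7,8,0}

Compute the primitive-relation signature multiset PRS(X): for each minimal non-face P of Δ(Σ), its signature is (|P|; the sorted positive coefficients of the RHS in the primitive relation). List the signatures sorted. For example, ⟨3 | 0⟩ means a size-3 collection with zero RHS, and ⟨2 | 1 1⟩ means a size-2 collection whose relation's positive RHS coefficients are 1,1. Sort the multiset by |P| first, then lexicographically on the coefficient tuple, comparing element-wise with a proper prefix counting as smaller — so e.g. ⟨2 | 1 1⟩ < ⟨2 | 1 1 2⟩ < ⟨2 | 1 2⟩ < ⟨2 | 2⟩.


Primitive collections (9):

  {5,7}:  v_{5} + v_{7} = 0  ⟹  sig = ⟨2 | 0⟩
  {1,7}:  v_{1} + v_{7} = v_{3} + v_{6} + v_{8}  ⟹  sig = ⟨2 | 1 1 1⟩
  {3,7}:  v_{3} + v_{7} = v_{0} + v_{2} + v_{6} + v_{8}  ⟹  sig = ⟨2 | 1 1 1 1⟩
  {1,4}:  v_{1} + v_{4} = 3·v_{5} + v_{6} + v_{8}  ⟹  sig = ⟨2 | 1 1 3⟩
  {3,4}:  v_{3} + v_{4} = 2·v_{5}  ⟹  sig = ⟨2 | 2⟩
  {0,1,2}:  v_{0} + v_{1} + v_{2} = 2·v_{3}  ⟹  sig = ⟨3 | 2⟩
  {3,5,6,8}:  v_{3} + v_{5} + v_{6} + v_{8} = v_{1}  ⟹  sig = ⟨4 | 1⟩
  {0,2,4,6,8}:  v_{0} + v_{2} + v_{4} + v_{6} + v_{8} = v_{5}  ⟹  sig = ⟨5 | 1⟩
  {0,2,5,6,8}:  v_{0} + v_{2} + v_{5} + v_{6} + v_{8} = v_{3}  ⟹  sig = ⟨5 | 1⟩

so the primitive-relation signature multiset is
{ ⟨2 | 0⟩,  ⟨2 | 1 1 1⟩,  ⟨2 | 1 1 1 1⟩,  ⟨2 | 1 1 3⟩,  ⟨2 | 2⟩,  ⟨3 | 2⟩,  ⟨4 | 1⟩,  ⟨5 | 1⟩ ×2 }


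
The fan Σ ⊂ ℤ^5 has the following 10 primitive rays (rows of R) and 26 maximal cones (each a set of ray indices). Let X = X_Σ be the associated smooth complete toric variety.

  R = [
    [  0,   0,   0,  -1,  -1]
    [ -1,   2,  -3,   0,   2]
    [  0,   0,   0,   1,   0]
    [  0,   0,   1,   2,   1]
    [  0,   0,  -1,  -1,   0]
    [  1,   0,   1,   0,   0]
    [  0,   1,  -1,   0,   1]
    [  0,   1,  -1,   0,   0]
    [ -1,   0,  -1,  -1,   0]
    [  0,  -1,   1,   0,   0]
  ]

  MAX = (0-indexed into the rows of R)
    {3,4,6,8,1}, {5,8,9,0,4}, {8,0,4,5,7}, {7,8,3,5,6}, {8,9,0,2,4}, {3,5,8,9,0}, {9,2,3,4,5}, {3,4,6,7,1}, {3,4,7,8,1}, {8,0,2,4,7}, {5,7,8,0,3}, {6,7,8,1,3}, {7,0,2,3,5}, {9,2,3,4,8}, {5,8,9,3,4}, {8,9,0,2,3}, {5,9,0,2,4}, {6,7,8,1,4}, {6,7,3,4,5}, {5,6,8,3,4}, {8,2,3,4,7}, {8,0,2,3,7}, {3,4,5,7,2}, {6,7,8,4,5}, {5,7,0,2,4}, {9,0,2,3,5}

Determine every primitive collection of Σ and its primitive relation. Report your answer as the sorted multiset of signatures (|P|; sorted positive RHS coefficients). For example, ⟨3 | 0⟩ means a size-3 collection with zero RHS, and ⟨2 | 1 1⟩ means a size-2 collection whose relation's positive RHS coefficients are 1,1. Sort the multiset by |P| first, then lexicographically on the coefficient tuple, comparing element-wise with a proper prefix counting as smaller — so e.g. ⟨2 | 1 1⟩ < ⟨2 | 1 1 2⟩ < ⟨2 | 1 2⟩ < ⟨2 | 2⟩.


Δ(Σ) — 10 vertices, 12 min non-faces:

  P={7,9}:  v_{7} + v_{9} = 0  so sig = ⟨2 | 0⟩
  P={0,1}:  v_{0} + v_{1} = v_{6} + v_{7} + v_{8}  so sig = ⟨2 | 1 1 1⟩
  P={0,6}:  v_{0} + v_{6} = v_{5} + v_{7} + v_{8}  so sig = ⟨2 | 1 1 1⟩
  P={2,6}:  v_{2} + v_{6} = v_{3} + v_{4} + v_{7}  so sig = ⟨2 | 1 1 1⟩
  P={1,9}:  v_{1} + v_{9} = v_{3} + v_{4} + v_{6} + v_{8}  so sig = ⟨2 | 1 1 1 1⟩
  P={6,9}:  v_{6} + v_{9} = v_{3} + v_{4} + v_{5} + v_{8}  so sig = ⟨2 | 1 1 1 1⟩
  P={1,2}:  v_{1} + v_{2} = 2·v_{3} + 2·v_{4} + 2·v_{7} + v_{8}  so sig = ⟨2 | 1 2 2 2⟩
  P={1,5}:  v_{1} + v_{5} = 2·v_{6}  so sig = ⟨2 | 2⟩
  P={0,3,4}:  v_{0} + v_{3} + v_{4} = 0  so sig = ⟨3 | 0⟩
  P={2,5,8}:  v_{2} + v_{5} + v_{8} = 0  so sig = ⟨3 | 0⟩
  P={3,4,5,7,8}:  v_{3} + v_{4} + v_{5} + v_{7} + v_{8} = v_{6}  so sig = ⟨5 | 1⟩
  P={3,4,6,7,8}:  v_{3} + v_{4} + v_{6} + v_{7} + v_{8} = v_{1}  so sig = ⟨5 | 1⟩

Sorted signature multiset PRS(X):
    ⟨2 | 0⟩
    ⟨2 | 1 1 1⟩
    ⟨2 | 1 1 1⟩
    ⟨2 | 1 1 1⟩
    ⟨2 | 1 1 1 1⟩
    ⟨2 | 1 1 1 1⟩
    ⟨2 | 1 2 2 2⟩
    ⟨2 | 2⟩
    ⟨3 | 0⟩
    ⟨3 | 0⟩
    ⟨5 | 1⟩
    ⟨5 | 1⟩


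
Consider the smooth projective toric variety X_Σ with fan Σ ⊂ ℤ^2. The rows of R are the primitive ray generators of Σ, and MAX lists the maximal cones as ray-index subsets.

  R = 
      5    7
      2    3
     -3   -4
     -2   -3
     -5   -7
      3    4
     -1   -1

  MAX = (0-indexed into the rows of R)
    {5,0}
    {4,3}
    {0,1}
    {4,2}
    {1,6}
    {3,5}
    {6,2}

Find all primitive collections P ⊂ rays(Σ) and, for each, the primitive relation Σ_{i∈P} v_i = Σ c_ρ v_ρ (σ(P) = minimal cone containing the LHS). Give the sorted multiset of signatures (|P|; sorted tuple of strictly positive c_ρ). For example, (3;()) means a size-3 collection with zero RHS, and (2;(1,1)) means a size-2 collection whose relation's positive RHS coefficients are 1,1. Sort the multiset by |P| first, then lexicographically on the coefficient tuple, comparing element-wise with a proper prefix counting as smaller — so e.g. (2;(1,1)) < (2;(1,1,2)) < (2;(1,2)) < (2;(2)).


Primitive collections (14):

  • {0,4}:  v_{0} + v_{4} = 0  →  sig = (2;())
  • {1,3}:  v_{1} + v_{3} = 0  →  sig = (2;())
  • {2,5}:  v_{2} + v_{5} = 0  →  sig = (2;())
  • {0,2}:  v_{0} + v_{2} = v_{1}  →  sig = (2;(1))
  • {0,3}:  v_{0} + v_{3} = v_{5}  →  sig = (2;(1))
  • {1,2}:  v_{1} + v_{2} = v_{6}  →  sig = (2;(1))
  • {1,4}:  v_{1} + v_{4} = v_{2}  →  sig = (2;(1))
  • {1,5}:  v_{1} + v_{5} = v_{0}  →  sig = (2;(1))
  • {2,3}:  v_{2} + v_{3} = v_{4}  →  sig = (2;(1))
  • {3,6}:  v_{3} + v_{6} = v_{2}  →  sig = (2;(1))
  • {4,5}:  v_{4} + v_{5} = v_{3}  →  sig = (2;(1))
  • {5,6}:  v_{5} + v_{6} = v_{1}  →  sig = (2;(1))
  • {0,6}:  v_{0} + v_{6} = 2·v_{1}  →  sig = (2;(2))
  • {4,6}:  v_{4} + v_{6} = 2·v_{2}  →  sig = (2;(2))

Signatures (|P|; sorted positive RHS coefficients), sorted:
    |P|=2: 14 collections, coeffs (), (), (), (1), (1), (1), (1), (1), (1), (1), (1), (1), (2), (2)


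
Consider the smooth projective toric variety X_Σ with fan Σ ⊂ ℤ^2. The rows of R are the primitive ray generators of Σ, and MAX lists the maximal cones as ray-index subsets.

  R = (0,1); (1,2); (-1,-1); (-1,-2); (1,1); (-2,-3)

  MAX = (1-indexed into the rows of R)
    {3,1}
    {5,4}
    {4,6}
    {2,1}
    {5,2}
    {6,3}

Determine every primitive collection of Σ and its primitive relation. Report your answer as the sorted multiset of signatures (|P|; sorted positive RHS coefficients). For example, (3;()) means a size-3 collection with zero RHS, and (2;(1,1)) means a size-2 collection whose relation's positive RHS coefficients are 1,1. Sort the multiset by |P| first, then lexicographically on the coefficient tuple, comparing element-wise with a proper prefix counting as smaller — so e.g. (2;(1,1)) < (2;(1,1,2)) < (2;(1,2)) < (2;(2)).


The 9 primitive collections of Σ (r=6, n=2):

  P = {2,4}:  v_{2} + v_{4} = 0  ⇒ sig = (2;())
  P = {3,5}:  v_{3} + v_{5} = 0  ⇒ sig = (2;())
  P = {1,4}:  v_{1} + v_{4} = v_{3}  ⇒ sig = (2;(1))
  P = {1,5}:  v_{1} + v_{5} = v_{2}  ⇒ sig = (2;(1))
  P = {2,3}:  v_{2} + v_{3} = v_{1}  ⇒ sig = (2;(1))
  P = {2,6}:  v_{2} + v_{6} = v_{3}  ⇒ sig = (2;(1))
  P = {3,4}:  v_{3} + v_{4} = v_{6}  ⇒ sig = (2;(1))
  P = {5,6}:  v_{5} + v_{6} = v_{4}  ⇒ sig = (2;(1))
  P = {1,6}:  v_{1} + v_{6} = 2·v_{3}  ⇒ sig = (2;(2))

Signatures (|P|; sorted positive RHS coefficients), sorted:
    |P|=2: 9 collections, coeffs (), (), (1), (1), (1), (1), (1), (1), (2)


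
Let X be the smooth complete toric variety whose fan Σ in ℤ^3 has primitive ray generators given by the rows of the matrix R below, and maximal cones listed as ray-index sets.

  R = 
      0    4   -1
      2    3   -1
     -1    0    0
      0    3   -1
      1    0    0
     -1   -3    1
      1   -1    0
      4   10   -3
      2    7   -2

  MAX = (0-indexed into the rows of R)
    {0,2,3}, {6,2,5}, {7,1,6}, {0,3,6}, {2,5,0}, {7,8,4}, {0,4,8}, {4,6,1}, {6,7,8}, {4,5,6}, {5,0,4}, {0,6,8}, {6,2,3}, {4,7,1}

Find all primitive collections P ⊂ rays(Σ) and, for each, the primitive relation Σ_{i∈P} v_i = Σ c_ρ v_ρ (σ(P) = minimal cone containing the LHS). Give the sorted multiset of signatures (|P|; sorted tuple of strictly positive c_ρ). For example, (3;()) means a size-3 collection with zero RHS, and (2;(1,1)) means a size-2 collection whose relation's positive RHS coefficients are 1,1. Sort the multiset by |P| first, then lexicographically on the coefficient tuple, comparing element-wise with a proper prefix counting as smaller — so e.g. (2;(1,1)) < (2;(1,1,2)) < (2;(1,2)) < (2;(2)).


The 20 primitive collections of Σ (r=9, n=3):

  {2,4}:  v_{2} + v_{4} = 0  ⇒ sig = (2;())
  {0,1}:  v_{0} + v_{1} = v_{8}  ⇒ sig = (2;(1))
  {1,5}:  v_{1} + v_{5} = v_{4}  ⇒ sig = (2;(1))
  {1,8}:  v_{1} + v_{8} = v_{7}  ⇒ sig = (2;(1))
  {3,5}:  v_{3} + v_{5} = v_{2}  ⇒ sig = (2;(1))
  {1,2}:  v_{1} + v_{2} = v_{0} + v_{6}  ⇒ sig = (2;(1,1))
  {3,4}:  v_{3} + v_{4} = v_{0} + v_{6}  ⇒ sig = (2;(1,1))
  {5,7}:  v_{5} + v_{7} = v_{4} + v_{8}  ⇒ sig = (2;(1,1))
  {5,8}:  v_{5} + v_{8} = v_{0} + v_{4}  ⇒ sig = (2;(1,1))
  {2,7}:  v_{2} + v_{7} = v_{0} + v_{6} + v_{8}  ⇒ sig = (2;(1,1,1))
  {2,8}:  v_{2} + v_{8} = 2·v_{0} + v_{6}  ⇒ sig = (2;(1,2))
  {3,7}:  v_{3} + v_{7} = 2·v_{0} + 2·v_{6} + v_{8}  ⇒ sig = (2;(1,2,2))
  {0,7}:  v_{0} + v_{7} = 2·v_{8}  ⇒ sig = (2;(2))
  {1,3}:  v_{1} + v_{3} = 2·v_{0} + 2·v_{6}  ⇒ sig = (2;(2,2))
  {3,8}:  v_{3} + v_{8} = 3·v_{0} + 2·v_{6}  ⇒ sig = (2;(2,3))
  {0,5,6}:  v_{0} + v_{5} + v_{6} = 0  ⇒ sig = (3;())
  {0,2,6}:  v_{0} + v_{2} + v_{6} = v_{3}  ⇒ sig = (3;(1))
  {0,4,6}:  v_{0} + v_{4} + v_{6} = v_{1}  ⇒ sig = (3;(1))
  {4,6,8}:  v_{4} + v_{6} + v_{8} = 2·v_{1}  ⇒ sig = (3;(2))
  {4,6,7}:  v_{4} + v_{6} + v_{7} = 3·v_{1}  ⇒ sig = (3;(3))

Signatures (|P|; sorted positive RHS coefficients), sorted:
    (2;())
    (2;(1))
    (2;(1))
    (2;(1))
    (2;(1))
    (2;(1,1))
    (2;(1,1))
    (2;(1,1))
    (2;(1,1))
    (2;(1,1,1))
    (2;(1,2))
    (2;(1,2,2))
    (2;(2))
    (2;(2,2))
    (2;(2,3))
    (3;())
    (3;(1))
    (3;(1))
    (3;(2))
    (3;(3))


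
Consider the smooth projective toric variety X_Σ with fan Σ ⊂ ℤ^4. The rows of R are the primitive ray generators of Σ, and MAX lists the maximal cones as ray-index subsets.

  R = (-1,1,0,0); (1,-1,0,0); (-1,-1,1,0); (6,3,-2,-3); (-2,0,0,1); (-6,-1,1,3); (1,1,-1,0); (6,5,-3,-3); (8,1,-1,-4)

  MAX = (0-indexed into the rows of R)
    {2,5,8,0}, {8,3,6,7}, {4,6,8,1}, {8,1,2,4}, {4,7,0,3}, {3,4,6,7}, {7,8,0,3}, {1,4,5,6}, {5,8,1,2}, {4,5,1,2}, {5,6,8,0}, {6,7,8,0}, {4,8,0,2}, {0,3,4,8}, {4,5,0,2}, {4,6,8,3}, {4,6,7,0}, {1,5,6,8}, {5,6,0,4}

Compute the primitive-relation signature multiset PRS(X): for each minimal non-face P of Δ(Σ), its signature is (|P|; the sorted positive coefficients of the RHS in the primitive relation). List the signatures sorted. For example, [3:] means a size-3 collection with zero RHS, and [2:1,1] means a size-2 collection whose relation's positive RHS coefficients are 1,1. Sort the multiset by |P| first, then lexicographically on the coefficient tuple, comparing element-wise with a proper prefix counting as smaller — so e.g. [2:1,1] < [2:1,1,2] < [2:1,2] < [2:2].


The 12 primitive collections of Σ (r=9, n=4):

  P={0,1}:  v_{0} + v_{1} = 0 — sig = [2:]
  P={2,6}:  v_{2} + v_{6} = 0 — sig = [2:]
  P={1,7}:  v_{1} + v_{7} = v_{3} + v_{6} — sig = [2:1,1]
  P={2,7}:  v_{2} + v_{7} = v_{0} + v_{3} — sig = [2:1,1]
  P={3,5}:  v_{3} + v_{5} = v_{0} + v_{6} — sig = [2:1,1]
  P={1,3}:  v_{1} + v_{3} = v_{4} + v_{6} + v_{8} — sig = [2:1,1,1]
  P={2,3}:  v_{2} + v_{3} = v_{0} + v_{4} + v_{8} — sig = [2:1,1,1]
  P={5,7}:  v_{5} + v_{7} = 2·v_{0} + 2·v_{6} — sig = [2:2,2]
  P={4,5,8}:  v_{4} + v_{5} + v_{8} = 0 — sig = [3:]
  P={0,3,6}:  v_{0} + v_{3} + v_{6} = v_{7} — sig = [3:1]
  P={4,7,8}:  v_{4} + v_{7} + v_{8} = 2·v_{3} — sig = [3:2]
  P={0,4,6,8}:  v_{0} + v_{4} + v_{6} + v_{8} = v_{3} — sig = [4:1]

Sorted signature multiset PRS(X):
    |P|=2: 8 collections, coeffs (), (), (1,1), (1,1), (1,1), (1,1,1), (1,1,1), (2,2)
    |P|=3: 3 collections, coeffs (), (1), (2)
    |P|=4: 1 collection, coeffs (1)


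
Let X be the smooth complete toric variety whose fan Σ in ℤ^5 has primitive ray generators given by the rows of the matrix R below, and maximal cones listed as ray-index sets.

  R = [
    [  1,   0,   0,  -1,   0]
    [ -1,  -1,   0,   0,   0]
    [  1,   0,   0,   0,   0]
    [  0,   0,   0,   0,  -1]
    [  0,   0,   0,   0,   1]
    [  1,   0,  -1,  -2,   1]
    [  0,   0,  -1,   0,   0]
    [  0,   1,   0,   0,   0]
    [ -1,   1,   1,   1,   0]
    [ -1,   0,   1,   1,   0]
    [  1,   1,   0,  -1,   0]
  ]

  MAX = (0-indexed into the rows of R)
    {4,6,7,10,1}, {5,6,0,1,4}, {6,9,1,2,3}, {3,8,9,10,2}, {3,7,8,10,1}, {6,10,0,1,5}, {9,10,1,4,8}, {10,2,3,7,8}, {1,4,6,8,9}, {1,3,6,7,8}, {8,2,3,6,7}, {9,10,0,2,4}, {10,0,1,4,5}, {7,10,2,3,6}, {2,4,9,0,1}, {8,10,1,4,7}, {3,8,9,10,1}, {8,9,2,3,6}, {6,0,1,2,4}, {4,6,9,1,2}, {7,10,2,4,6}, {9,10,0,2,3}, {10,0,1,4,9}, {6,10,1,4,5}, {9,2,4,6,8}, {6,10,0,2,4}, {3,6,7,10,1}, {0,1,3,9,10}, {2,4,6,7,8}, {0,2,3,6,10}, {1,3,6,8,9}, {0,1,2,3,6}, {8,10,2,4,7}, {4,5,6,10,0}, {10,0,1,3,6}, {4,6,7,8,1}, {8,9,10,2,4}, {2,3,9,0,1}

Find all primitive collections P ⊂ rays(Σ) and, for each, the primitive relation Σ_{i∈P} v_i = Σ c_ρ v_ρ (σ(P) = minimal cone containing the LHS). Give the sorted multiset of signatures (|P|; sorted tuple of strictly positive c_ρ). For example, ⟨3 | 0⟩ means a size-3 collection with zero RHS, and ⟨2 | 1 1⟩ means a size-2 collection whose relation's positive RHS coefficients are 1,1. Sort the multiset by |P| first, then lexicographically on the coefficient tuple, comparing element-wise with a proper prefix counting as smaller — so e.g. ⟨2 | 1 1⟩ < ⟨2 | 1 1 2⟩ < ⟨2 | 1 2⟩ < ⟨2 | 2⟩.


Δ(Σ) — 11 vertices, 16 min non-faces:

  • {3,4}:  v_{3} + v_{4} = 0 ; sig = ⟨2 | 0⟩
  • {0,7}:  v_{0} + v_{7} = v_{10} ; sig = ⟨2 | 1⟩
  • {7,9}:  v_{7} + v_{9} = v_{8} ; sig = ⟨2 | 1⟩
  • {0,8}:  v_{0} + v_{8} = v_{9} + v_{10} ; sig = ⟨2 | 1 1⟩
  • {5,9}:  v_{5} + v_{9} = v_{1} + v_{4} + v_{10} ; sig = ⟨2 | 1 1 1⟩
  • {3,5}:  v_{3} + v_{5} = v_{0} + v_{1} + v_{6} + v_{10} ; sig = ⟨2 | 1 1 1 1⟩
  • {5,8}:  v_{5} + v_{8} = v_{1} + v_{4} + v_{7} + v_{10} ; sig = ⟨2 | 1 1 1 1⟩
  • {5,7}:  v_{5} + v_{7} = v_{1} + v_{4} + v_{6} + 2·v_{10} ; sig = ⟨2 | 1 1 1 2⟩
  • {2,5}:  v_{2} + v_{5} = 2·v_{0} + v_{4} + v_{6} ; sig = ⟨2 | 1 1 2⟩
  • {0,6,9}:  v_{0} + v_{6} + v_{9} = 0 ; sig = ⟨3 | 0⟩
  • {1,2,7}:  v_{1} + v_{2} + v_{7} = 0 ; sig = ⟨3 | 0⟩
  • {1,2,8}:  v_{1} + v_{2} + v_{8} = v_{9} ; sig = ⟨3 | 1⟩
  • {1,2,10}:  v_{1} + v_{2} + v_{10} = v_{0} ; sig = ⟨3 | 1⟩
  • {6,9,10}:  v_{6} + v_{9} + v_{10} = v_{7} ; sig = ⟨3 | 1⟩
  • {6,8,10}:  v_{6} + v_{8} + v_{10} = 2·v_{7} ; sig = ⟨3 | 2⟩
  • {0,1,4,6,10}:  v_{0} + v_{1} + v_{4} + v_{6} + v_{10} = v_{5} ; sig = ⟨5 | 1⟩

so the primitive-relation signature multiset is
[⟨2 | 0⟩, ⟨2 | 1⟩, ⟨2 | 1⟩, ⟨2 | 1 1⟩, ⟨2 | 1 1 1⟩, ⟨2 | 1 1 1 1⟩, ⟨2 | 1 1 1 1⟩, ⟨2 | 1 1 1 2⟩, ⟨2 | 1 1 2⟩, ⟨3 | 0⟩, ⟨3 | 0⟩, ⟨3 | 1⟩, ⟨3 | 1⟩, ⟨3 | 1⟩, ⟨3 | 2⟩, ⟨5 | 1⟩]


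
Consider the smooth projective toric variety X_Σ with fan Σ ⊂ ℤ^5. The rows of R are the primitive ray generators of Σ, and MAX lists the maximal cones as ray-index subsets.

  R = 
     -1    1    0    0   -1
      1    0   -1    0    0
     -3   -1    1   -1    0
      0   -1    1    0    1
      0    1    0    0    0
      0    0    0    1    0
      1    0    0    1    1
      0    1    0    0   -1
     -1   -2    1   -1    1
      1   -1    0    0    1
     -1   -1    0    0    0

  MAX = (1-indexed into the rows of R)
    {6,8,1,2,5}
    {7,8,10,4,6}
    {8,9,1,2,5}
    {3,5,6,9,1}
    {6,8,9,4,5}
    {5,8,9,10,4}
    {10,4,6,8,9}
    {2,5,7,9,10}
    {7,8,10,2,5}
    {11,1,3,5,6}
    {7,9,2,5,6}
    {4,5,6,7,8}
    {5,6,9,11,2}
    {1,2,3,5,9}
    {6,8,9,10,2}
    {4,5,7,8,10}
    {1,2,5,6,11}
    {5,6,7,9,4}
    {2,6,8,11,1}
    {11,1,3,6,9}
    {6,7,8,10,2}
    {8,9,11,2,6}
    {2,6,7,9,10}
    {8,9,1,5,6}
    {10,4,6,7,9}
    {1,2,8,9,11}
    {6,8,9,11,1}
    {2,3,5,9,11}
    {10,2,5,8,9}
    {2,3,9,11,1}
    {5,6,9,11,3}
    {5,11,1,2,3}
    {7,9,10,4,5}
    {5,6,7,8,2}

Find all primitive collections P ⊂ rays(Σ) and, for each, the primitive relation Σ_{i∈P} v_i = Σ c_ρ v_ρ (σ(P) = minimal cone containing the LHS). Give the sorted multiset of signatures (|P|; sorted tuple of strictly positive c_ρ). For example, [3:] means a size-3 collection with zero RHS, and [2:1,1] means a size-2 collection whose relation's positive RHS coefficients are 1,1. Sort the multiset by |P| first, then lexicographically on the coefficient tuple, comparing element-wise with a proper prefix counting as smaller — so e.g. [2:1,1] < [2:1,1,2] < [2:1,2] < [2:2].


Σ has 18 primitive collections:

  • {1,10}:  v_{1} + v_{10} = 0  so sig = [2:]
  • {2,4}:  v_{2} + v_{4} = v_{10}  so sig = [2:1]
  • {1,7}:  v_{1} + v_{7} = v_{5} + v_{6}  so sig = [2:1,1]
  • {4,11}:  v_{4} + v_{11} = v_{6} + v_{9}  so sig = [2:1,1]
  • {3,10}:  v_{3} + v_{10} = v_{5} + v_{9} + v_{11}  so sig = [2:1,1,1]
  • {10,11}:  v_{10} + v_{11} = v_{2} + v_{6} + v_{9}  so sig = [2:1,1,1]
  • {1,4}:  v_{1} + v_{4} = v_{5} + v_{6} + v_{8} + v_{9}  so sig = [2:1,1,1,1]
  • {3,4}:  v_{3} + v_{4} = v_{1} + v_{5} + v_{6} + 2·v_{9}  so sig = [2:1,1,1,2]
  • {3,7}:  v_{3} + v_{7} = 2·v_{5} + v_{6} + v_{9} + v_{11}  so sig = [2:1,1,1,2]
  • {7,11}:  v_{7} + v_{11} = v_{2} + v_{5} + 2·v_{6} + v_{9}  so sig = [2:1,1,1,2]
  • {3,8}:  v_{3} + v_{8} = 2·v_{1} + v_{9}  so sig = [2:1,2]
  • {5,6,10}:  v_{5} + v_{6} + v_{10} = v_{7}  so sig = [3:1]
  • {5,8,11}:  v_{5} + v_{8} + v_{11} = v_{1}  so sig = [3:1]
  • {7,8,9}:  v_{7} + v_{8} + v_{9} = v_{4}  so sig = [3:1]
  • {2,3,6}:  v_{2} + v_{3} + v_{6} = v_{5} + 2·v_{11}  so sig = [3:1,2]
  • {1,2,6,9}:  v_{1} + v_{2} + v_{6} + v_{9} = v_{11}  so sig = [4:1]
  • {1,5,9,11}:  v_{1} + v_{5} + v_{9} + v_{11} = v_{3}  so sig = [4:1]
  • {2,5,6,8,9}:  v_{2} + v_{5} + v_{6} + v_{8} + v_{9} = 0  so sig = [5:]

Signatures (|P|; sorted positive RHS coefficients), sorted:
[[2:], [2:1], [2:1,1], [2:1,1], [2:1,1,1], [2:1,1,1], [2:1,1,1,1], [2:1,1,1,2], [2:1,1,1,2], [2:1,1,1,2], [2:1,2], [3:1], [3:1], [3:1], [3:1,2], [4:1], [4:1], [5:]]


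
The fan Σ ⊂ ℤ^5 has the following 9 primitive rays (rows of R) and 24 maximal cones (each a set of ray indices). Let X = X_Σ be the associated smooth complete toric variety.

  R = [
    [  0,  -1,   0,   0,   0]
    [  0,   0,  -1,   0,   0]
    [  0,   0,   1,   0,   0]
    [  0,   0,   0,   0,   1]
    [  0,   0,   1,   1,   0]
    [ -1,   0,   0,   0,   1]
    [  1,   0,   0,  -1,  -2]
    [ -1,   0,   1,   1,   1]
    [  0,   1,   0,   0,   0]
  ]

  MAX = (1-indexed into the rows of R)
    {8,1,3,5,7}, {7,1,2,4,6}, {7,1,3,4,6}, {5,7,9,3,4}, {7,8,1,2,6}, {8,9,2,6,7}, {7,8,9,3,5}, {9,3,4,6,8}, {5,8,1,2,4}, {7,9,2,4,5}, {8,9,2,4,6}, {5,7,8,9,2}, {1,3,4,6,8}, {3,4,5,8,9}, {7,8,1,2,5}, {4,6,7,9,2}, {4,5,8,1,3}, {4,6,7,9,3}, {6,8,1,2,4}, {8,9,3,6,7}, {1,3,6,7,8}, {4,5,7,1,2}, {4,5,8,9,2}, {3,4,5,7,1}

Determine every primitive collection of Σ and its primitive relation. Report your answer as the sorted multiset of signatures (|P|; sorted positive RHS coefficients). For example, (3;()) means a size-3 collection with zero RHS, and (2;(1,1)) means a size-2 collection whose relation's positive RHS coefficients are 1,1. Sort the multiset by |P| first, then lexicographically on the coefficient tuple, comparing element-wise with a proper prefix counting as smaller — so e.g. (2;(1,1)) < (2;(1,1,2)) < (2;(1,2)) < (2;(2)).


Primitive collections (4):

  P={1,9}:  v_{1} + v_{9} = 0 — sig = (2;())
  P={2,3}:  v_{2} + v_{3} = 0 — sig = (2;())
  P={5,6}:  v_{5} + v_{6} = v_{8} — sig = (2;(1))
  P={4,7,8}:  v_{4} + v_{7} + v_{8} = v_{3} — sig = (3;(1))

Sorted signature multiset PRS(X):
{ (2;()) ×2,  (2;(1)),  (3;(1)) }


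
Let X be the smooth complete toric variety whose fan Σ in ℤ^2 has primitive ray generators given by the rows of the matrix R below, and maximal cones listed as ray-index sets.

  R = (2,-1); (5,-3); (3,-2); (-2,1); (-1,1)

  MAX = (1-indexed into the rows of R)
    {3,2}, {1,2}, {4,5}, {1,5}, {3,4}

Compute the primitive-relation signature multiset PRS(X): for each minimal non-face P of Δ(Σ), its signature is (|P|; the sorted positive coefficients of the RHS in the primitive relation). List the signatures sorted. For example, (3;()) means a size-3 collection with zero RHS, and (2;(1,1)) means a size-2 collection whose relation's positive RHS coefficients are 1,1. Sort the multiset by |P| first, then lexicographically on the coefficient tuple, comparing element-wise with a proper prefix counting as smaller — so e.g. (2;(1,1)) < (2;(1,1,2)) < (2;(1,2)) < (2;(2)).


Minimal non-faces — 5 found among 5 rays, 5 max cones:

  P={1,4}:  v_{1} + v_{4} = 0  ⟹  sig = (2;())
  P={1,3}:  v_{1} + v_{3} = v_{2}  ⟹  sig = (2;(1))
  P={2,4}:  v_{2} + v_{4} = v_{3}  ⟹  sig = (2;(1))
  P={3,5}:  v_{3} + v_{5} = v_{1}  ⟹  sig = (2;(1))
  P={2,5}:  v_{2} + v_{5} = 2·v_{1}  ⟹  sig = (2;(2))

Signatures (|P|; sorted positive RHS coefficients), sorted:
    (2;())
    (2;(1))
    (2;(1))
    (2;(1))
    (2;(2))


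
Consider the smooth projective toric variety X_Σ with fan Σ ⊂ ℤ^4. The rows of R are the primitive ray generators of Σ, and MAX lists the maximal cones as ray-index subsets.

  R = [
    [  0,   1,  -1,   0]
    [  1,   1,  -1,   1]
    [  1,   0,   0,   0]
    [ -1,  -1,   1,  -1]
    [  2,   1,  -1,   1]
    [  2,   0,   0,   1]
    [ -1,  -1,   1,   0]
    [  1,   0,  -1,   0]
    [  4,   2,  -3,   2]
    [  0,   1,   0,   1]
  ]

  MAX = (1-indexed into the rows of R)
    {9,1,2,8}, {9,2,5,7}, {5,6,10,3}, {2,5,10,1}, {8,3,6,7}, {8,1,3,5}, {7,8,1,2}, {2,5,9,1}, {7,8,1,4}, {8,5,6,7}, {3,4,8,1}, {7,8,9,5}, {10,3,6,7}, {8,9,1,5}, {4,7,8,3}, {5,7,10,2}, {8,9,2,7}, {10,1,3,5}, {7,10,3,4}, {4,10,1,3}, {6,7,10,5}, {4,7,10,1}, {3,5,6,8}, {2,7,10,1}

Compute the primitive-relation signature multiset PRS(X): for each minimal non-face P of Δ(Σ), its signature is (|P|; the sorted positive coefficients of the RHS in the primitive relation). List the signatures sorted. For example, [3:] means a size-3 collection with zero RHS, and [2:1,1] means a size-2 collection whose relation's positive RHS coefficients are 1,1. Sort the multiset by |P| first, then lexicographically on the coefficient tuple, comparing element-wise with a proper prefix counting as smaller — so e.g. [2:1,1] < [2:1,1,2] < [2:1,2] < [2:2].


Σ has 16 primitive collections:

  P = {2,4}:  v_{2} + v_{4} = 0 ; sig = [2:]
  P = {1,6}:  v_{1} + v_{6} = v_{5} ; sig = [2:1]
  P = {2,3}:  v_{2} + v_{3} = v_{5} ; sig = [2:1]
  P = {4,5}:  v_{4} + v_{5} = v_{3} ; sig = [2:1]
  P = {8,10}:  v_{8} + v_{10} = v_{2} ; sig = [2:1]
  P = {4,9}:  v_{4} + v_{9} = v_{5} + v_{8} ; sig = [2:1,1]
  P = {6,9}:  v_{6} + v_{9} = 3·v_{5} + v_{7} + v_{8} ; sig = [2:1,1,3]
  P = {2,6}:  v_{2} + v_{6} = 2·v_{5} + v_{7} ; sig = [2:1,2]
  P = {3,9}:  v_{3} + v_{9} = 2·v_{5} + v_{8} ; sig = [2:1,2]
  P = {4,6}:  v_{4} + v_{6} = 2·v_{3} + v_{7} ; sig = [2:1,2]
  P = {9,10}:  v_{9} + v_{10} = 2·v_{2} + v_{5} ; sig = [2:1,2]
  P = {1,3,7}:  v_{1} + v_{3} + v_{7} = 0 ; sig = [3:]
  P = {1,5,7}:  v_{1} + v_{5} + v_{7} = v_{2} ; sig = [3:1]
  P = {2,5,8}:  v_{2} + v_{5} + v_{8} = v_{9} ; sig = [3:1]
  P = {3,5,7}:  v_{3} + v_{5} + v_{7} = v_{6} ; sig = [3:1]
  P = {1,7,9}:  v_{1} + v_{7} + v_{9} = 2·v_{2} + v_{8} ; sig = [3:1,2]

Hence PRS(X_Σ) =
    |P|=2: 11 collections, coeffs (), (1), (1), (1), (1), (1,1), (1,1,3), (1,2), (1,2), (1,2), (1,2)
    |P|=3: 5 collections, coeffs (), (1), (1), (1), (1,2)


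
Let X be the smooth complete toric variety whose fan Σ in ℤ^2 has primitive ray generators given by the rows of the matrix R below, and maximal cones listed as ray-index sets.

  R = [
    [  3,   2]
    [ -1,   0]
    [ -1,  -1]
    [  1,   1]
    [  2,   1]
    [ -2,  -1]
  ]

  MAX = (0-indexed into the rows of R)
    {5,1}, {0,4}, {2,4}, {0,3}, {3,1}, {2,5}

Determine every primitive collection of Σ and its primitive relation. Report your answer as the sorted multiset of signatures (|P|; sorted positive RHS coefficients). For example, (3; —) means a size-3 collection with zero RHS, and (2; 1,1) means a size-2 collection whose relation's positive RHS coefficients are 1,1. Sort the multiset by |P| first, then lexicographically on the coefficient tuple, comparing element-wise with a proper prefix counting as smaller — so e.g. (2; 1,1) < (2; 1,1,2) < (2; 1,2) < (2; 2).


9 collections generate NE(X_Σ); each relation:

  P={2,3}:  v_{2} + v_{3} = 0 — sig = (2; —)
  P={4,5}:  v_{4} + v_{5} = 0 — sig = (2; —)
  P={0,2}:  v_{0} + v_{2} = v_{4} — sig = (2; 1)
  P={0,5}:  v_{0} + v_{5} = v_{3} — sig = (2; 1)
  P={1,2}:  v_{1} + v_{2} = v_{5} — sig = (2; 1)
  P={1,4}:  v_{1} + v_{4} = v_{3} — sig = (2; 1)
  P={3,4}:  v_{3} + v_{4} = v_{0} — sig = (2; 1)
  P={3,5}:  v_{3} + v_{5} = v_{1} — sig = (2; 1)
  P={0,1}:  v_{0} + v_{1} = 2·v_{3} — sig = (2; 2)

Hence PRS(X_Σ) =
    |P|=2: 9 collections, coeffs (), (), (1), (1), (1), (1), (1), (1), (2)


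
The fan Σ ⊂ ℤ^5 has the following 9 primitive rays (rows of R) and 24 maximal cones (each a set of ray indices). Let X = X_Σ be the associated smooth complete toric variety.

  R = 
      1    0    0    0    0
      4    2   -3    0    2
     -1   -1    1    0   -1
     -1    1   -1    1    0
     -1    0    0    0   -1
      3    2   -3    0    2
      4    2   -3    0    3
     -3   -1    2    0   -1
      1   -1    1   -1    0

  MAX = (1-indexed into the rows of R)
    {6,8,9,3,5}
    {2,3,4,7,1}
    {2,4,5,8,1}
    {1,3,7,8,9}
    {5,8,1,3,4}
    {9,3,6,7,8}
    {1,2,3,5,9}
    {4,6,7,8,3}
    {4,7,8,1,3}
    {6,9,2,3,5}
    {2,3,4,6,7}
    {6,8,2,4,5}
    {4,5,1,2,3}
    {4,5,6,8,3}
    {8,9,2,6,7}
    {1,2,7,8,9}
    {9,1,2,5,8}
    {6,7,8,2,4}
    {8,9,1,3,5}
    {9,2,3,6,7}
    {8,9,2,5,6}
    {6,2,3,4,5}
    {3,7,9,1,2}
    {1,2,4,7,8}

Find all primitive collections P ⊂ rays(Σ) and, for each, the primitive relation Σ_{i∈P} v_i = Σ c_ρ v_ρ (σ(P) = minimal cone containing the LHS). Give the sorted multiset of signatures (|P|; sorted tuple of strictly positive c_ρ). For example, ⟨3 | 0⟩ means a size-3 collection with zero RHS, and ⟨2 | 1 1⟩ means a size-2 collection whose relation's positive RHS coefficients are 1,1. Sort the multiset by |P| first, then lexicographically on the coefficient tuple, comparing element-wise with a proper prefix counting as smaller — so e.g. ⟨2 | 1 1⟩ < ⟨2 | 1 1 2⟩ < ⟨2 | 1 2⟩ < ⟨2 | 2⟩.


Minimal non-faces — 4 found among 9 rays, 24 max cones:

  • {4,9}:  v_{4} + v_{9} = 0  ⟹  sig = ⟨2 | 0⟩
  • {1,6}:  v_{1} + v_{6} = v_{2}  ⟹  sig = ⟨2 | 1⟩
  • {5,7}:  v_{5} + v_{7} = v_{6}  ⟹  sig = ⟨2 | 1⟩
  • {2,3,8}:  v_{2} + v_{3} + v_{8} = 0  ⟹  sig = ⟨3 | 0⟩

so the primitive-relation signature multiset is
{ ⟨2 | 0⟩,  ⟨2 | 1⟩ ×2,  ⟨3 | 0⟩ }


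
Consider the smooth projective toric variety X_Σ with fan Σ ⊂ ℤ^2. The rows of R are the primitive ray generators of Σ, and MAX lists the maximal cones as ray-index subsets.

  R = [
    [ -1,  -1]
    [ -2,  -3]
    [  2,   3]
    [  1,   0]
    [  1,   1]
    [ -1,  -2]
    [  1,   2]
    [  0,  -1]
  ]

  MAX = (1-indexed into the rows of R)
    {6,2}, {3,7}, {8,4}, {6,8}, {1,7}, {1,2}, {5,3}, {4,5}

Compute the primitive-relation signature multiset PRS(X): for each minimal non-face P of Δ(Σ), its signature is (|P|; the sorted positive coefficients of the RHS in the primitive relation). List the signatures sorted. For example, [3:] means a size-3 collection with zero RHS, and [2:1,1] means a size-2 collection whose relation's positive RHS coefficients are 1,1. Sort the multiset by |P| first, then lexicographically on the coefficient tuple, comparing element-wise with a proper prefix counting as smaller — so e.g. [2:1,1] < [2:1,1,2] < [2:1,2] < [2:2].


Minimal non-faces — 20 found among 8 rays, 8 max cones:

  {1,5}:  v_{1} + v_{5} = 0  ⟹  sig = [2:]
  {2,3}:  v_{2} + v_{3} = 0  ⟹  sig = [2:]
  {6,7}:  v_{6} + v_{7} = 0  ⟹  sig = [2:]
  {1,3}:  v_{1} + v_{3} = v_{7}  ⟹  sig = [2:1]
  {1,4}:  v_{1} + v_{4} = v_{8}  ⟹  sig = [2:1]
  {1,6}:  v_{1} + v_{6} = v_{2}  ⟹  sig = [2:1]
  {1,8}:  v_{1} + v_{8} = v_{6}  ⟹  sig = [2:1]
  {2,5}:  v_{2} + v_{5} = v_{6}  ⟹  sig = [2:1]
  {2,7}:  v_{2} + v_{7} = v_{1}  ⟹  sig = [2:1]
  {3,6}:  v_{3} + v_{6} = v_{5}  ⟹  sig = [2:1]
  {5,6}:  v_{5} + v_{6} = v_{8}  ⟹  sig = [2:1]
  {5,7}:  v_{5} + v_{7} = v_{3}  ⟹  sig = [2:1]
  {5,8}:  v_{5} + v_{8} = v_{4}  ⟹  sig = [2:1]
  {7,8}:  v_{7} + v_{8} = v_{5}  ⟹  sig = [2:1]
  {2,4}:  v_{2} + v_{4} = v_{6} + v_{8}  ⟹  sig = [2:1,1]
  {2,8}:  v_{2} + v_{8} = 2·v_{6}  ⟹  sig = [2:2]
  {3,8}:  v_{3} + v_{8} = 2·v_{5}  ⟹  sig = [2:2]
  {4,6}:  v_{4} + v_{6} = 2·v_{8}  ⟹  sig = [2:2]
  {4,7}:  v_{4} + v_{7} = 2·v_{5}  ⟹  sig = [2:2]
  {3,4}:  v_{3} + v_{4} = 3·v_{5}  ⟹  sig = [2:3]

so the primitive-relation signature multiset is
{ [2:] ×3,  [2:1] ×11,  [2:1,1],  [2:2] ×4,  [2:3] }
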